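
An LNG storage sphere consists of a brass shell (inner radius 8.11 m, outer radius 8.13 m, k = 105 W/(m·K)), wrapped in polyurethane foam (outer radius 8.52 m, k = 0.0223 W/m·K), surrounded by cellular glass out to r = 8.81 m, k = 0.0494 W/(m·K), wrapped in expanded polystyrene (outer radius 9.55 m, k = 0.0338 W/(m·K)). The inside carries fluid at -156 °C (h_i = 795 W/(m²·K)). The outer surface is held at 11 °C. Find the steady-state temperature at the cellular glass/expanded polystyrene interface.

Series thermal resistances, inner to outer:
  R_conv,in = 1/(4πr²h) = 1/(4π·8.11²·795) = 1.522×10^-6 K/W
  R_brass = (1/8.11 − 1/8.13)/(4πk) = 3.033×10^-4/(4π·105) = 2.299×10^-7 K/W
  R_polyurethane foam = (1/8.13 − 1/8.52)/(4πk) = 0.005630/(4π·0.0223) = 0.02009 K/W
  R_cellular glass = (1/8.52 − 1/8.81)/(4πk) = 0.003864/(4π·0.0494) = 0.006224 K/W
  R_expanded polystyrene = (1/8.81 − 1/9.55)/(4πk) = 0.008795/(4π·0.0338) = 0.02071 K/W
ΣR = 1.522×10^-6 + 2.299×10^-7 + 0.02009 + 0.006224 + 0.02071 = 0.04703 K/W
Q = ΔT/ΣR = (-156 °C − 11 °C)/0.04703 = -3551 W
From the inner boundary to the cellular glass/expanded polystyrene interface, ΣR_partial = 0.02632 K/W.
T_interface = T_in − Q·ΣR_partial = -156 °C − (-3551)(0.02632) = -62.5 °C

T = -62.5 °C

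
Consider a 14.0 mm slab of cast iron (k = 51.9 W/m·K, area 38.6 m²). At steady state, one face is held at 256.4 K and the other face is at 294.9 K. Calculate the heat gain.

Q = kA·ΔT/L = 51.9 × 38.6 × |256.4 K − 294.9 K| / 0.0140 = 5.51×10^6 W

Q = 5510 kW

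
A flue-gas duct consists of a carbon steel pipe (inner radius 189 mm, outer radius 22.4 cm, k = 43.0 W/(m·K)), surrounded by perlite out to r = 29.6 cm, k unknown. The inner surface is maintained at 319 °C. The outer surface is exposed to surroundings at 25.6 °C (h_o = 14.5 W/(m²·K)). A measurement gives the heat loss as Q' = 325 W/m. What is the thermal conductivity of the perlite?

ΣR = ΔT/Q' = |319 − 25.6|/325 = 0.9028 m·K/W
Known resistances:
  R'_carbon steel = ln(0.224/0.189)/(2πk) = 0.1699/(2π·43.0) = 6.288×10^-4 m·K/W
  R'_conv,out = 1/(2πr h) = 1/(2π·0.296·14.5) = 0.03708 m·K/W
R_perlite = ΣR − ΣR_known = 0.9028 − 0.03771 = 0.8651 m·K/W
ln(r₂/r₁)/(2πk) = 0.8651 ⇒ k = 0.2787/(2π·0.8651) = 0.0513 W/m·K

k = 0.0513 W/m·K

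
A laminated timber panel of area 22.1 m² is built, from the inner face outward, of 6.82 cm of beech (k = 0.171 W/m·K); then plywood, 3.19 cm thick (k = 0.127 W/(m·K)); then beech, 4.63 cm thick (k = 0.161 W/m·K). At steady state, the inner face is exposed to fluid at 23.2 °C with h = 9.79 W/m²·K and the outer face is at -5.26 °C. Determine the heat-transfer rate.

Resistance network (inner→outer):
  R_conv,in = 1/(hA) = 1/(9.79·22.1) = 0.004622 K/W
  R_beech = L/(kA) = 0.0682/(0.171·22.1) = 0.01805 K/W
  R_plywood = L/(kA) = 0.0319/(0.127·22.1) = 0.01137 K/W
  R_beech = L/(kA) = 0.0463/(0.161·22.1) = 0.01301 K/W
ΣR = 0.004622 + 0.01805 + 0.01137 + 0.01301 = 0.04705 K/W
Q = ΔT/ΣR = (23.2 °C − -5.26 °C)/0.04705 = 605 W

Q = 605 W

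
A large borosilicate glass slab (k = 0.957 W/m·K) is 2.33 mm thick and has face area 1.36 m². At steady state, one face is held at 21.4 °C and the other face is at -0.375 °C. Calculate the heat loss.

Q = 12.2 kW

Q = kA·ΔT/L = 0.957 × 1.36 × |21.4 °C − -0.375 °C| / 0.00233 = 12200 W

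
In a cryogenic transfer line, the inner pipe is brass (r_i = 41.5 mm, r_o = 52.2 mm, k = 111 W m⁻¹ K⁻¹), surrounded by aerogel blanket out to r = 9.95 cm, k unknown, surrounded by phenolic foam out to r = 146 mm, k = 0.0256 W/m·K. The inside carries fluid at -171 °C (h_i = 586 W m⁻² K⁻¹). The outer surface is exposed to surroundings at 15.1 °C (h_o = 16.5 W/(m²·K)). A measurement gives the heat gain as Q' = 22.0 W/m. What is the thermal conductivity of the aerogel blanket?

k = 0.0171 W/m·K

ΣR = ΔT/Q' = |-171 − 15.1|/22.0 = 8.459 m·K/W
Known resistances:
  R'_conv,in = 1/(2πr h) = 1/(2π·0.0415·586) = 0.006544 m·K/W
  R'_brass = ln(0.0522/0.0415)/(2πk) = 0.2294/(2π·111) = 3.289×10^-4 m·K/W
  R'_phenolic foam = ln(0.146/0.0995)/(2πk) = 0.3834/(2π·0.0256) = 2.384 m·K/W
  R'_conv,out = 1/(2πr h) = 1/(2π·0.146·16.5) = 0.06607 m·K/W
R_aerogel blanket = ΣR − ΣR_known = 8.459 − 2.457 = 6.002 m·K/W
ln(r₂/r₁)/(2πk) = 6.002 ⇒ k = 0.6451/(2π·6.002) = 0.0171 W/m·K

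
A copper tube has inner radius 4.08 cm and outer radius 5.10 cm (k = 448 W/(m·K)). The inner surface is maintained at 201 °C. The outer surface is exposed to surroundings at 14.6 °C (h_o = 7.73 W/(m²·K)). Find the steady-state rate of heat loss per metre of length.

Q' = 462 W/m

Series thermal resistances, inner to outer:
  R'_copper = ln(0.0510/0.0408)/(2πk) = 0.2231/(2π·448) = 7.927×10^-5 m·K/W
  R'_conv,out = 1/(2πr h) = 1/(2π·0.0510·7.73) = 0.4037 m·K/W
ΣR = 7.927×10^-5 + 0.4037 = 0.4038 m·K/W
Q' = ΔT/ΣR = (201 °C − 14.6 °C)/0.4038 = 462 W/m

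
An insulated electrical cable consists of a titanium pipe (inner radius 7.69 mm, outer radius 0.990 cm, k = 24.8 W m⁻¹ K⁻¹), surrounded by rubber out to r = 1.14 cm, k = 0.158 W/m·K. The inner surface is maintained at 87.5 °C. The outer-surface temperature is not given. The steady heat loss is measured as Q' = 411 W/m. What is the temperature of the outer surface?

T_out = 28.4 °C

Series resistances:
  R'_titanium = ln(0.00990/0.00769)/(2πk) = 0.2526/(2π·24.8) = 0.001621 m·K/W
  R'_rubber = ln(0.0114/0.00990)/(2πk) = 0.1411/(2π·0.158) = 0.1421 m·K/W
ΣR = 0.1437 m·K/W
ΔT = Q'·ΣR = 411 × 0.1437 = 59.06 K
Heat flows outward, so T_out = T_in − ΔT = 87.5 − 59.06 = 28.4 °C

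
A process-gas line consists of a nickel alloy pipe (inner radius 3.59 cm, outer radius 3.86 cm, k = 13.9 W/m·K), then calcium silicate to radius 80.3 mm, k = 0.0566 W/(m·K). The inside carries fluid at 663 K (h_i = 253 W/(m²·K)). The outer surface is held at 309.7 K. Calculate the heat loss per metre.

Q' = 170 W/m

Resistance network (inner→outer):
  R'_conv,in = 1/(2πr h) = 1/(2π·0.0359·253) = 0.01752 m·K/W
  R'_nickel alloy = ln(0.0386/0.0359)/(2πk) = 0.07251/(2π·13.9) = 8.303×10^-4 m·K/W
  R'_calcium silicate = ln(0.0803/0.0386)/(2πk) = 0.7325/(2π·0.0566) = 2.060 m·K/W
ΣR = 0.01752 + 8.303×10^-4 + 2.060 = 2.078 m·K/W
Q' = ΔT/ΣR = (663 K − 309.7 K)/2.078 = 170 W/m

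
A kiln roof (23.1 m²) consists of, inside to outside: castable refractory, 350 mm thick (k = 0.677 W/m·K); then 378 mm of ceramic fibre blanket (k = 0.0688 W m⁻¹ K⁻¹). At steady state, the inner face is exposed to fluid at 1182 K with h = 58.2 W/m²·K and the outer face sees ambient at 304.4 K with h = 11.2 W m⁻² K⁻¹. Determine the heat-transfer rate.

Treat each layer as a resistance in series:
  R_conv,in = 1/(hA) = 1/(58.2·23.1) = 7.438×10^-4 K/W
  R_castable refractory = L/(kA) = 0.350/(0.677·23.1) = 0.02238 K/W
  R_ceramic fibre blanket = L/(kA) = 0.378/(0.0688·23.1) = 0.2378 K/W
  R_conv,out = 1/(hA) = 1/(11.2·23.1) = 0.003865 K/W
ΣR = 7.438×10^-4 + 0.02238 + 0.2378 + 0.003865 = 0.2648 K/W
Q = ΔT/ΣR = (1182 K − 304.4 K)/0.2648 = 3310 W

Q = 3.31 kW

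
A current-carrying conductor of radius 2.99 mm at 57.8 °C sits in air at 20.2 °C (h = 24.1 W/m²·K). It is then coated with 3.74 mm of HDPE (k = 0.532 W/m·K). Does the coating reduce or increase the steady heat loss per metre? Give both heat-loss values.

Critical radius for a cylinder: r_cr = k/h = 0.0221 m = 2.21 cm.
Outer radius after coating: r₂ = 0.00299 + 0.00374 = 0.00673 m.
Since r₁ < r_cr and r₂ ≤ r_cr, the coating moves toward the maximum at r_cr — heat loss rises.
Bare: R = 1/(2πr₁h) = 2.209 m·K/W; Q = 37.6/2.209 = 17.0 W/m.
Coated: R = R_cond + R_conv = 1.224 m·K/W; Q = 37.6/1.224 = 30.7 W/m.

increases: 17.0 → 30.7 W/m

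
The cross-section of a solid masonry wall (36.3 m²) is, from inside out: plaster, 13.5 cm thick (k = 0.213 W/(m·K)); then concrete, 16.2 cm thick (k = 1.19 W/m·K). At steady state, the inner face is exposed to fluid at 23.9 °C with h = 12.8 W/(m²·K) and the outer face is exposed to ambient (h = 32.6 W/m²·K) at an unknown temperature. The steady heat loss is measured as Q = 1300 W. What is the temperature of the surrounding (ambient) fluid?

Series resistances:
  R_conv,in = 1/(hA) = 1/(12.8·36.3) = 0.002152 K/W
  R_plaster = L/(kA) = 0.135/(0.213·36.3) = 0.01746 K/W
  R_concrete = L/(kA) = 0.162/(1.19·36.3) = 0.003750 K/W
  R_conv,out = 1/(hA) = 1/(32.6·36.3) = 8.450×10^-4 K/W
ΣR = 0.02421 K/W
ΔT = Q·ΣR = 1300 × 0.02421 = 31.47 K
Heat flows outward, so T_out = T_in − ΔT = 23.9 − 31.47 = -7.57 °C

T_out = -7.57 °C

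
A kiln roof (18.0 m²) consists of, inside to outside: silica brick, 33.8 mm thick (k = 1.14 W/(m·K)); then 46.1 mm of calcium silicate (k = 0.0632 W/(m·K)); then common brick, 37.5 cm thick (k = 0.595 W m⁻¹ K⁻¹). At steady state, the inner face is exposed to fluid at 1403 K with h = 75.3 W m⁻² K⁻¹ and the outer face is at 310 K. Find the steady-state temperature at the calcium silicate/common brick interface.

T = 801 K

Treat each layer as a resistance in series:
  R_conv,in = 1/(hA) = 1/(75.3·18.0) = 7.378×10^-4 K/W
  R_silica brick = L/(kA) = 0.0338/(1.14·18.0) = 0.001647 K/W
  R_calcium silicate = L/(kA) = 0.0461/(0.0632·18.0) = 0.04052 K/W
  R_common brick = L/(kA) = 0.375/(0.595·18.0) = 0.03501 K/W
ΣR = 7.378×10^-4 + 0.001647 + 0.04052 + 0.03501 = 0.07791 K/W
Q = ΔT/ΣR = (1403 K − 310 K)/0.07791 = 14030 W
From the inner boundary to the calcium silicate/common brick interface, ΣR_partial = 0.04290 K/W.
T_interface = T_in − Q·ΣR_partial = 1403 K − (14030)(0.04290) = 801 K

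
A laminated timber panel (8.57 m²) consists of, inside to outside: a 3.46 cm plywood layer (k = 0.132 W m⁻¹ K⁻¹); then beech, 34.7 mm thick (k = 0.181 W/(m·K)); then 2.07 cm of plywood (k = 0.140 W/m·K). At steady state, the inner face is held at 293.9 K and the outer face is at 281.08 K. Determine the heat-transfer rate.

Treat each layer as a resistance in series:
  R_plywood = L/(kA) = 0.0346/(0.132·8.57) = 0.03059 K/W
  R_beech = L/(kA) = 0.0347/(0.181·8.57) = 0.02237 K/W
  R_plywood = L/(kA) = 0.0207/(0.140·8.57) = 0.01725 K/W
ΣR = 0.03059 + 0.02237 + 0.01725 = 0.07021 K/W
Q = ΔT/ΣR = (293.9 K − 281.08 K)/0.07021 = 183 W

Q = 183 W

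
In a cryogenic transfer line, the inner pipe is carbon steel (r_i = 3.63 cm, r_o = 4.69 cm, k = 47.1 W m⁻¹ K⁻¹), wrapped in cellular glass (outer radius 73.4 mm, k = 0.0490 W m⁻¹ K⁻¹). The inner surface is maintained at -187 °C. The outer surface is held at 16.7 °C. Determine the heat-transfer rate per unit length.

Q' = 140 W/m

Resistance network (inner→outer):
  R'_carbon steel = ln(0.0469/0.0363)/(2πk) = 0.2562/(2π·47.1) = 8.657×10^-4 m·K/W
  R'_cellular glass = ln(0.0734/0.0469)/(2πk) = 0.4479/(2π·0.0490) = 1.455 m·K/W
ΣR = 8.657×10^-4 + 1.455 = 1.456 m·K/W
Q' = ΔT/ΣR = (-187 °C − 16.7 °C)/1.456 = -140 W/m
(Negative Q' ⇒ heat flows inward; heat gain = 140 W/m.)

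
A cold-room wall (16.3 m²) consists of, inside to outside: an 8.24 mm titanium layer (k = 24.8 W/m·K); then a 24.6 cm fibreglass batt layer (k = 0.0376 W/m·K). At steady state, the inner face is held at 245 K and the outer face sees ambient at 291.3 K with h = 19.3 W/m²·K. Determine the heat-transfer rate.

Series thermal resistances, inner to outer:
  R_titanium = L/(kA) = 0.00824/(24.8·16.3) = 2.038×10^-5 K/W
  R_fibreglass batt = L/(kA) = 0.246/(0.0376·16.3) = 0.4014 K/W
  R_conv,out = 1/(hA) = 1/(19.3·16.3) = 0.003179 K/W
ΣR = 2.038×10^-5 + 0.4014 + 0.003179 = 0.4046 K/W
Q = ΔT/ΣR = (245 K − 291.3 K)/0.4046 = -114 W
(Negative Q ⇒ heat flows inward; heat gain = 114 W.)

Q = 114 W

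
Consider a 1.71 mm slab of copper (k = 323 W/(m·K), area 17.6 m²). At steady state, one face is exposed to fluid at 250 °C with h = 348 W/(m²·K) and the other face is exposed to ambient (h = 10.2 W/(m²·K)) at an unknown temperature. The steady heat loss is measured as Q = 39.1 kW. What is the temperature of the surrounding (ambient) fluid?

Series resistances:
  R_conv,in = 1/(hA) = 1/(348·17.6) = 1.633×10^-4 K/W
  R_copper = L/(kA) = 0.00171/(323·17.6) = 3.008×10^-7 K/W
  R_conv,out = 1/(hA) = 1/(10.2·17.6) = 0.005570 K/W
ΣR = 0.005734 K/W
ΔT = Q·ΣR = 39100 × 0.005734 = 224.2 K
Heat flows outward, so T_out = T_in − ΔT = 250 − 224.2 = 25.8 °C

T_out = 25.8 °C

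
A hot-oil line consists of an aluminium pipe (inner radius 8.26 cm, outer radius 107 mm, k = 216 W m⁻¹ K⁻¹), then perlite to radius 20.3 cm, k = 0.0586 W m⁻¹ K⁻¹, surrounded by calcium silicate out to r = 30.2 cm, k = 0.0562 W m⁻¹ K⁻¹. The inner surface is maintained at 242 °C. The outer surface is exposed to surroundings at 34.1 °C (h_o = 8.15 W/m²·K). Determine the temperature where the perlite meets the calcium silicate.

Resistance network (inner→outer):
  R'_aluminium = ln(0.107/0.0826)/(2πk) = 0.2588/(2π·216) = 1.907×10^-4 m·K/W
  R'_perlite = ln(0.203/0.107)/(2πk) = 0.6404/(2π·0.0586) = 1.739 m·K/W
  R'_calcium silicate = ln(0.302/0.203)/(2πk) = 0.3972/(2π·0.0562) = 1.125 m·K/W
  R'_conv,out = 1/(2πr h) = 1/(2π·0.302·8.15) = 0.06466 m·K/W
ΣR = 1.907×10^-4 + 1.739 + 1.125 + 0.06466 = 2.929 m·K/W
Q' = ΔT/ΣR = (242 °C − 34.1 °C)/2.929 = 70.98 W/m
From the inner boundary to the perlite/calcium silicate interface, ΣR_partial = 1.739 m·K/W.
T_interface = T_in − Q'·ΣR_partial = 242 °C − (70.98)(1.739) = 119 °C

T = 119 °C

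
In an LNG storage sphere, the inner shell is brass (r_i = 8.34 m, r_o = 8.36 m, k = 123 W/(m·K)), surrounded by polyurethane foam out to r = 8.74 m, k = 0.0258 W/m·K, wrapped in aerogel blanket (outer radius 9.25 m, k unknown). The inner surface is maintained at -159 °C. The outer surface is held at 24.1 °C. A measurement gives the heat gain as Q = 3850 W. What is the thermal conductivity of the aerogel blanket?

ΣR = ΔT/Q = |-159 − 24.1|/3850 = 0.04756 K/W
Known resistances:
  R_brass = (1/8.34 − 1/8.36)/(4πk) = 2.869×10^-4/(4π·123) = 1.856×10^-7 K/W
  R_polyurethane foam = (1/8.36 − 1/8.74)/(4πk) = 0.005201/(4π·0.0258) = 0.01604 K/W
R_aerogel blanket = ΣR − ΣR_known = 0.04756 − 0.01604 = 0.03152 K/W
(1/r₁−1/r₂)/(4πk) = 0.03152 ⇒ k = 0.006308/(4π·0.03152) = 0.0159 W/m·K

k = 0.0159 W/m·K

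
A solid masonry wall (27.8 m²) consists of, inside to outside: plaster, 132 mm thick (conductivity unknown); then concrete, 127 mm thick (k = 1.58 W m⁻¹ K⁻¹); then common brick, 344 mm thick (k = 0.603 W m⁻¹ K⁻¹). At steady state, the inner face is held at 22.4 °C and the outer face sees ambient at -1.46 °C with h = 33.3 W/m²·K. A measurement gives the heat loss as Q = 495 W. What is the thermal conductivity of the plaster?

k = 0.200 W/m·K

ΣR = ΔT/Q = |22.4 − -1.46|/495 = 0.04820 K/W
Known resistances:
  R_concrete = L/(kA) = 0.127/(1.58·27.8) = 0.002891 K/W
  R_common brick = L/(kA) = 0.344/(0.603·27.8) = 0.02052 K/W
  R_conv,out = 1/(hA) = 1/(33.3·27.8) = 0.001080 K/W
R_plaster = ΣR − ΣR_known = 0.04820 − 0.02449 = 0.02371 K/W
L/(kA) = 0.02371 ⇒ k = 0.132/(0.02371·27.8) = 0.200 W/m·K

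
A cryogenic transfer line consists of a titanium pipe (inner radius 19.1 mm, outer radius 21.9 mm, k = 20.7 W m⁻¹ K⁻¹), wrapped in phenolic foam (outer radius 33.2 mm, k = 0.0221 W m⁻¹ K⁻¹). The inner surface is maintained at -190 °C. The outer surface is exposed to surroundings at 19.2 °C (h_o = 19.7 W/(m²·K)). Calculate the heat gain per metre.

Treat each layer as a resistance in series:
  R'_titanium = ln(0.0219/0.0191)/(2πk) = 0.1368/(2π·20.7) = 0.001052 m·K/W
  R'_phenolic foam = ln(0.0332/0.0219)/(2πk) = 0.4161/(2π·0.0221) = 2.996 m·K/W
  R'_conv,out = 1/(2πr h) = 1/(2π·0.0332·19.7) = 0.2433 m·K/W
ΣR = 0.001052 + 2.996 + 0.2433 = 3.240 m·K/W
Q' = ΔT/ΣR = (-190 °C − 19.2 °C)/3.240 = -64.6 W/m
(Negative Q' ⇒ heat flows inward; heat gain = 64.6 W/m.)

Q' = 64.6 W/m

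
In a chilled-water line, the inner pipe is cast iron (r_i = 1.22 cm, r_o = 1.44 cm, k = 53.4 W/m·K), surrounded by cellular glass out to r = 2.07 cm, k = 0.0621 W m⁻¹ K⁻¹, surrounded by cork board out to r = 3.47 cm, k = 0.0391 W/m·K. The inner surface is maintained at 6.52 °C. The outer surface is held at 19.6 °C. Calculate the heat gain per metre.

Q' = 4.31 W/m

Treat each layer as a resistance in series:
  R'_cast iron = ln(0.0144/0.0122)/(2πk) = 0.1658/(2π·53.4) = 4.941×10^-4 m·K/W
  R'_cellular glass = ln(0.0207/0.0144)/(2πk) = 0.3629/(2π·0.0621) = 0.9301 m·K/W
  R'_cork board = ln(0.0347/0.0207)/(2πk) = 0.5166/(2π·0.0391) = 2.103 m·K/W
ΣR = 4.941×10^-4 + 0.9301 + 2.103 = 3.034 m·K/W
Q' = ΔT/ΣR = (6.52 °C − 19.6 °C)/3.034 = -4.31 W/m
(Negative Q' ⇒ heat flows inward; heat gain = 4.31 W/m.)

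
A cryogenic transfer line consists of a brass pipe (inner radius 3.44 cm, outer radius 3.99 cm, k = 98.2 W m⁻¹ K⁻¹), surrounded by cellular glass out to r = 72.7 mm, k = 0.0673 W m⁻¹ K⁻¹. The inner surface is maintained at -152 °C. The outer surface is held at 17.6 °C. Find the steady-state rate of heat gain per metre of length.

Q' = 120 W/m

Series thermal resistances, inner to outer:
  R'_brass = ln(0.0399/0.0344)/(2πk) = 0.1483/(2π·98.2) = 2.404×10^-4 m·K/W
  R'_cellular glass = ln(0.0727/0.0399)/(2πk) = 0.6000/(2π·0.0673) = 1.419 m·K/W
ΣR = 2.404×10^-4 + 1.419 = 1.419 m·K/W
Q' = ΔT/ΣR = (-152 °C − 17.6 °C)/1.419 = -120 W/m
(Negative Q' ⇒ heat flows inward; heat gain = 120 W/m.)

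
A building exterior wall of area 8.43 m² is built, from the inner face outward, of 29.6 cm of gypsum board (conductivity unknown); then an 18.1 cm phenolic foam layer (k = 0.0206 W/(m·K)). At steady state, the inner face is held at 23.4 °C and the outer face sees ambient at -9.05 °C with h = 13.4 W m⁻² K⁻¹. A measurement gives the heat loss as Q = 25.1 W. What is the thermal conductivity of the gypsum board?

k = 0.145 W/m·K

ΣR = ΔT/Q = |23.4 − -9.05|/25.1 = 1.293 K/W
Known resistances:
  R_phenolic foam = L/(kA) = 0.181/(0.0206·8.43) = 1.042 K/W
  R_conv,out = 1/(hA) = 1/(13.4·8.43) = 0.008853 K/W
R_gypsum board = ΣR − ΣR_known = 1.293 − 1.051 = 0.2420 K/W
L/(kA) = 0.2420 ⇒ k = 0.296/(0.2420·8.43) = 0.145 W/m·K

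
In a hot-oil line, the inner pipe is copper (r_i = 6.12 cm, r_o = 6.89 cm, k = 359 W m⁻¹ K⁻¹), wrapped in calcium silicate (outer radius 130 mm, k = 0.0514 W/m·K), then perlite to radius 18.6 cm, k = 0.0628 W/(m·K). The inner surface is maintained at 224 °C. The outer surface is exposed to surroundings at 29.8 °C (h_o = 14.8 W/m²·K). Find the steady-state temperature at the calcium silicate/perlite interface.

T = 93.8 °C

Series thermal resistances, inner to outer:
  R'_copper = ln(0.0689/0.0612)/(2πk) = 0.1185/(2π·359) = 5.254×10^-5 m·K/W
  R'_calcium silicate = ln(0.130/0.0689)/(2πk) = 0.6349/(2π·0.0514) = 1.966 m·K/W
  R'_perlite = ln(0.186/0.130)/(2πk) = 0.3582/(2π·0.0628) = 0.9078 m·K/W
  R'_conv,out = 1/(2πr h) = 1/(2π·0.186·14.8) = 0.05782 m·K/W
ΣR = 5.254×10^-5 + 1.966 + 0.9078 + 0.05782 = 2.932 m·K/W
Q' = ΔT/ΣR = (224 °C − 29.8 °C)/2.932 = 66.23 W/m
From the inner boundary to the calcium silicate/perlite interface, ΣR_partial = 1.966 m·K/W.
T_interface = T_in − Q'·ΣR_partial = 224 °C − (66.23)(1.966) = 93.8 °C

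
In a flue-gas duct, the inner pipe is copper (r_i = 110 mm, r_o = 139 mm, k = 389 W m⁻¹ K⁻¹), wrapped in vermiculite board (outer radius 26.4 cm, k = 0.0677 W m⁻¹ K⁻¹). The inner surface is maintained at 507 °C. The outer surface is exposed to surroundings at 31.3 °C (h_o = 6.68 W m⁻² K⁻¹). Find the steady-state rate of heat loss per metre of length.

Series thermal resistances, inner to outer:
  R'_copper = ln(0.139/0.110)/(2πk) = 0.2340/(2π·389) = 9.574×10^-5 m·K/W
  R'_vermiculite board = ln(0.264/0.139)/(2πk) = 0.6415/(2π·0.0677) = 1.508 m·K/W
  R'_conv,out = 1/(2πr h) = 1/(2π·0.264·6.68) = 0.09025 m·K/W
ΣR = 9.574×10^-5 + 1.508 + 0.09025 = 1.598 m·K/W
Q' = ΔT/ΣR = (507 °C − 31.3 °C)/1.598 = 298 W/m

Q' = 298 W/m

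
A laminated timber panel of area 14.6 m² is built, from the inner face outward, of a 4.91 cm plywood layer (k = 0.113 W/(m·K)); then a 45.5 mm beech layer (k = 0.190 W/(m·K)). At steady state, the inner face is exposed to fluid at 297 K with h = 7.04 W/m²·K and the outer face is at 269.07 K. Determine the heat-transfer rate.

Resistance network (inner→outer):
  R_conv,in = 1/(hA) = 1/(7.04·14.6) = 0.009729 K/W
  R_plywood = L/(kA) = 0.0491/(0.113·14.6) = 0.02976 K/W
  R_beech = L/(kA) = 0.0455/(0.190·14.6) = 0.01640 K/W
ΣR = 0.009729 + 0.02976 + 0.01640 = 0.05589 K/W
Q = ΔT/ΣR = (297 K − 269.07 K)/0.05589 = 500 W

Q = 500 W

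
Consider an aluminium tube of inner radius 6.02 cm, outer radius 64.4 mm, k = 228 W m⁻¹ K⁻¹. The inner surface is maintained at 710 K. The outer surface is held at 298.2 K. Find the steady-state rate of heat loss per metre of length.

Q' = 8750 kW/m

Q' = 2πk·ΔT/ln(r₂/r₁) = 2π × 228 × 411.8 / ln(0.0644/0.0602) = 8.75×10^6 W/m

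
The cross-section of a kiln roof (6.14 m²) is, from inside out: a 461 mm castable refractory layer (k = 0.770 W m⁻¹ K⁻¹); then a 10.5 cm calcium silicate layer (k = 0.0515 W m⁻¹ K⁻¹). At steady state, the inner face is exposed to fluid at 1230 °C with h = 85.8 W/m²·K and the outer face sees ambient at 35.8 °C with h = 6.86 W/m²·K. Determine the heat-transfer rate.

Q = 2620 W

Resistance network (inner→outer):
  R_conv,in = 1/(hA) = 1/(85.8·6.14) = 0.001898 K/W
  R_castable refractory = L/(kA) = 0.461/(0.770·6.14) = 0.09751 K/W
  R_calcium silicate = L/(kA) = 0.105/(0.0515·6.14) = 0.3321 K/W
  R_conv,out = 1/(hA) = 1/(6.86·6.14) = 0.02374 K/W
ΣR = 0.001898 + 0.09751 + 0.3321 + 0.02374 = 0.4552 K/W
Q = ΔT/ΣR = (1230 °C − 35.8 °C)/0.4552 = 2620 W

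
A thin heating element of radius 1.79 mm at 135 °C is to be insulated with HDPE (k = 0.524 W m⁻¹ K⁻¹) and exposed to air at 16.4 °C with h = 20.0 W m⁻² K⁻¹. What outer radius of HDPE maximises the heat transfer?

r_cr = 2.62 cm

For a cylinder, r_cr = k_ins/h = 0.524/20.0 = 0.0262 m = 2.62 cm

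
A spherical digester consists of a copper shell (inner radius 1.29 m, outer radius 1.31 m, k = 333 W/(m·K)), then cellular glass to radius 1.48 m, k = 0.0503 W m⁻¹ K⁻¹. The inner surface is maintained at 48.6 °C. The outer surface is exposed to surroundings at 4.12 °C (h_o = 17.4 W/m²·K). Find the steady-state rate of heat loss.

Q = 316 W

Series thermal resistances, inner to outer:
  R_copper = (1/1.29 − 1/1.31)/(4πk) = 0.01184/(4π·333) = 2.828×10^-6 K/W
  R_cellular glass = (1/1.31 − 1/1.48)/(4πk) = 0.08768/(4π·0.0503) = 0.1387 K/W
  R_conv,out = 1/(4πr²h) = 1/(4π·1.48²·17.4) = 0.002088 K/W
ΣR = 2.828×10^-6 + 0.1387 + 0.002088 = 0.1408 K/W
Q = ΔT/ΣR = (48.6 °C − 4.12 °C)/0.1408 = 316 W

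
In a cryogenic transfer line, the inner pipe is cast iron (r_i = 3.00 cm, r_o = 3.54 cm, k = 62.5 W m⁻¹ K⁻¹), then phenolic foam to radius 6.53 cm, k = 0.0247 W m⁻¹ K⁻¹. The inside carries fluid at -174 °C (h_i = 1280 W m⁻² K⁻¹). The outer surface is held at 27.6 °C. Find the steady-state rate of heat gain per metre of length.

Series thermal resistances, inner to outer:
  R'_conv,in = 1/(2πr h) = 1/(2π·0.0300·1280) = 0.004145 m·K/W
  R'_cast iron = ln(0.0354/0.0300)/(2πk) = 0.1655/(2π·62.5) = 4.215×10^-4 m·K/W
  R'_phenolic foam = ln(0.0653/0.0354)/(2πk) = 0.6123/(2π·0.0247) = 3.945 m·K/W
ΣR = 0.004145 + 4.215×10^-4 + 3.945 = 3.950 m·K/W
Q' = ΔT/ΣR = (-174 °C − 27.6 °C)/3.950 = -51.0 W/m
(Negative Q' ⇒ heat flows inward; heat gain = 51.0 W/m.)

Q' = 51.0 W/m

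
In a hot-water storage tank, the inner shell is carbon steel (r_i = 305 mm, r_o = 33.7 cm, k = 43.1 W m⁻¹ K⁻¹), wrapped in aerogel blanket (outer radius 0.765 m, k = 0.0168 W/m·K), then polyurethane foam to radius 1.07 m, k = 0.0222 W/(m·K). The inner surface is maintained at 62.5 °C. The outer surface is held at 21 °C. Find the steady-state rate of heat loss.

Q = 4.51 W

Treat each layer as a resistance in series:
  R_carbon steel = (1/0.305 − 1/0.337)/(4πk) = 0.3113/(4π·43.1) = 5.748×10^-4 K/W
  R_aerogel blanket = (1/0.337 − 1/0.765)/(4πk) = 1.660/(4π·0.0168) = 7.864 K/W
  R_polyurethane foam = (1/0.765 − 1/1.07)/(4πk) = 0.3726/(4π·0.0222) = 1.336 K/W
ΣR = 5.748×10^-4 + 7.864 + 1.336 = 9.201 K/W
Q = ΔT/ΣR = (62.5 °C − 21 °C)/9.201 = 4.51 W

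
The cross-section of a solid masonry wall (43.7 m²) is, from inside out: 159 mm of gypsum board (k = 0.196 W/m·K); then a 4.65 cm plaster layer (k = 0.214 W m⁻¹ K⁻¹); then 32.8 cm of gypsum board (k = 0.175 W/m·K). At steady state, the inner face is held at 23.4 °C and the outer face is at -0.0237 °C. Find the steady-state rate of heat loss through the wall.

Resistance network (inner→outer):
  R_gypsum board = L/(kA) = 0.159/(0.196·43.7) = 0.01856 K/W
  R_plaster = L/(kA) = 0.0465/(0.214·43.7) = 0.004972 K/W
  R_gypsum board = L/(kA) = 0.328/(0.175·43.7) = 0.04289 K/W
ΣR = 0.01856 + 0.004972 + 0.04289 = 0.06642 K/W
Q = ΔT/ΣR = (23.4 °C − -0.0237 °C)/0.06642 = 353 W

Q = 353 W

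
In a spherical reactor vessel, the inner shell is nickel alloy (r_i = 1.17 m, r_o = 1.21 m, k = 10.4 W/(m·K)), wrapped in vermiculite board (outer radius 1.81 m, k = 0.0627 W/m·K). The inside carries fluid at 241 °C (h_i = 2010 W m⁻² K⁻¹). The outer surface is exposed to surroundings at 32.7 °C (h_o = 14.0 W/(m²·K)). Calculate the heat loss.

Q = 596 W

Resistance network (inner→outer):
  R_conv,in = 1/(4πr²h) = 1/(4π·1.17²·2010) = 2.892×10^-5 K/W
  R_nickel alloy = (1/1.17 − 1/1.21)/(4πk) = 0.02825/(4π·10.4) = 2.162×10^-4 K/W
  R_vermiculite board = (1/1.21 − 1/1.81)/(4πk) = 0.2740/(4π·0.0627) = 0.3477 K/W
  R_conv,out = 1/(4πr²h) = 1/(4π·1.81²·14.0) = 0.001735 K/W
ΣR = 2.892×10^-5 + 2.162×10^-4 + 0.3477 + 0.001735 = 0.3497 K/W
Q = ΔT/ΣR = (241 °C − 32.7 °C)/0.3497 = 596 W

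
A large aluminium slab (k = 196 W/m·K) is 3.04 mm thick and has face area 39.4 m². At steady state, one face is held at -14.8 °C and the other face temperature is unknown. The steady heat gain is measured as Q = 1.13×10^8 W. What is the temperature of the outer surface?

Sum the resistances:
  R_aluminium = L/(kA) = 0.00304/(196·39.4) = 3.937×10^-7 K/W
ΣR = 3.937×10^-7 K/W
ΔT = Q·ΣR = 1.13×10^8 × 3.937×10^-7 = 44.49 K
Heat flows inward, so T_out = T_in + ΔT = -14.8 + 44.49 = 29.7 °C

T_out = 29.7 °C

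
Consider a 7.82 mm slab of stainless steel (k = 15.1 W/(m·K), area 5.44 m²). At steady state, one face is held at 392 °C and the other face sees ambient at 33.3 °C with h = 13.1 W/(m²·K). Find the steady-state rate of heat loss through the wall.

Q = 25.4 kW

Series thermal resistances, inner to outer:
  R_stainless steel = L/(kA) = 0.00782/(15.1·5.44) = 9.520×10^-5 K/W
  R_conv,out = 1/(hA) = 1/(13.1·5.44) = 0.01403 K/W
ΣR = 9.520×10^-5 + 0.01403 = 0.01413 K/W
Q = ΔT/ΣR = (392 °C − 33.3 °C)/0.01413 = 25400 W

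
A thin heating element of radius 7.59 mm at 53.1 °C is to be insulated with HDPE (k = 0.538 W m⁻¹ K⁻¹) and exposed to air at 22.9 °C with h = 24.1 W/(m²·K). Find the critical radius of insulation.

r_cr = 2.23 cm

For a cylinder, r_cr = k_ins/h = 0.538/24.1 = 0.0223 m = 2.23 cm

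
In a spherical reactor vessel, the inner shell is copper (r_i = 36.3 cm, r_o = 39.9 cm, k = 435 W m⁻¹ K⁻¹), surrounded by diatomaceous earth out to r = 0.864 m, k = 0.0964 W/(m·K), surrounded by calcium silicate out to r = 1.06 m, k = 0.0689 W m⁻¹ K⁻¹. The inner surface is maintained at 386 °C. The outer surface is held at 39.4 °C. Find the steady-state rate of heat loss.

Q = 255 W

Resistance network (inner→outer):
  R_copper = (1/0.363 − 1/0.399)/(4πk) = 0.2486/(4π·435) = 4.547×10^-5 K/W
  R_diatomaceous earth = (1/0.399 − 1/0.864)/(4πk) = 1.349/(4π·0.0964) = 1.113 K/W
  R_calcium silicate = (1/0.864 − 1/1.06)/(4πk) = 0.2140/(4π·0.0689) = 0.2472 K/W
ΣR = 4.547×10^-5 + 1.113 + 0.2472 = 1.360 K/W
Q = ΔT/ΣR = (386 °C − 39.4 °C)/1.360 = 255 W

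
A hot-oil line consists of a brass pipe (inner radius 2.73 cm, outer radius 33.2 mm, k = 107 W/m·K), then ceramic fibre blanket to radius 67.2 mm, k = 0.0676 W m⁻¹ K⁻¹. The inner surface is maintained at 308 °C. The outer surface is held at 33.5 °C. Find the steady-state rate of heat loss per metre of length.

Q' = 165 W/m

Series thermal resistances, inner to outer:
  R'_brass = ln(0.0332/0.0273)/(2πk) = 0.1957/(2π·107) = 2.910×10^-4 m·K/W
  R'_ceramic fibre blanket = ln(0.0672/0.0332)/(2πk) = 0.7051/(2π·0.0676) = 1.660 m·K/W
ΣR = 2.910×10^-4 + 1.660 = 1.660 m·K/W
Q' = ΔT/ΣR = (308 °C − 33.5 °C)/1.660 = 165 W/m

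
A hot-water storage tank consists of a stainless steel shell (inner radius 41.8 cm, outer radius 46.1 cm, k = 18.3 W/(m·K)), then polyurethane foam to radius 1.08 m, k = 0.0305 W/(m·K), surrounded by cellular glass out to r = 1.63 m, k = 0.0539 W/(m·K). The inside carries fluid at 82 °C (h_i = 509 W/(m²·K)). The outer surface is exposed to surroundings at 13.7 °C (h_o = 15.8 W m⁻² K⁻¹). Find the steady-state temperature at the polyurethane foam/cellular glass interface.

Treat each layer as a resistance in series:
  R_conv,in = 1/(4πr²h) = 1/(4π·0.418²·509) = 8.948×10^-4 K/W
  R_stainless steel = (1/0.418 − 1/0.461)/(4πk) = 0.2231/(4π·18.3) = 9.704×10^-4 K/W
  R_polyurethane foam = (1/0.461 − 1/1.08)/(4πk) = 1.243/(4π·0.0305) = 3.244 K/W
  R_cellular glass = (1/1.08 − 1/1.63)/(4πk) = 0.3124/(4π·0.0539) = 0.4613 K/W
  R_conv,out = 1/(4πr²h) = 1/(4π·1.63²·15.8) = 0.001896 K/W
ΣR = 8.948×10^-4 + 9.704×10^-4 + 3.244 + 0.4613 + 0.001896 = 3.709 K/W
Q = ΔT/ΣR = (82 °C − 13.7 °C)/3.709 = 18.41 W
From the inner boundary to the polyurethane foam/cellular glass interface, ΣR_partial = 3.246 K/W.
T_interface = T_in − Q·ΣR_partial = 82 °C − (18.41)(3.246) = 22.2 °C

T = 22.2 °C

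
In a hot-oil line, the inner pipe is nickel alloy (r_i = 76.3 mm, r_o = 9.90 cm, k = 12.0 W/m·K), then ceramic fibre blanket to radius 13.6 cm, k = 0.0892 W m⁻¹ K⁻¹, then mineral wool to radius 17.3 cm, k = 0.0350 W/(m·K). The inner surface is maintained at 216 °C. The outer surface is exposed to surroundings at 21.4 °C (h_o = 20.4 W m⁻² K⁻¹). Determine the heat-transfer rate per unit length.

Treat each layer as a resistance in series:
  R'_nickel alloy = ln(0.0990/0.0763)/(2πk) = 0.2604/(2π·12.0) = 0.003454 m·K/W
  R'_ceramic fibre blanket = ln(0.136/0.0990)/(2πk) = 0.3175/(2π·0.0892) = 0.5666 m·K/W
  R'_mineral wool = ln(0.173/0.136)/(2πk) = 0.2406/(2π·0.0350) = 1.094 m·K/W
  R'_conv,out = 1/(2πr h) = 1/(2π·0.173·20.4) = 0.04510 m·K/W
ΣR = 0.003454 + 0.5666 + 1.094 + 0.04510 = 1.709 m·K/W
Q' = ΔT/ΣR = (216 °C − 21.4 °C)/1.709 = 114 W/m

Q' = 114 W/m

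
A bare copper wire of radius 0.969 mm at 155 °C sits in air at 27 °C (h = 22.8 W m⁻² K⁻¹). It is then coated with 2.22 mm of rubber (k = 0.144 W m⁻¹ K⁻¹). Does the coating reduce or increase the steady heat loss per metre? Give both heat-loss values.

increases: 17.8 → 36.5 W/m

Critical radius for a cylinder: r_cr = k/h = 0.00632 m = 0.632 cm.
Outer radius after coating: r₂ = 9.69×10^-4 + 0.00222 = 0.003189 m.
Since r₁ < r_cr and r₂ ≤ r_cr, the coating moves toward the maximum at r_cr — heat loss rises.
Bare: R = 1/(2πr₁h) = 7.204 m·K/W; Q = 128/7.204 = 17.8 W/m.
Coated: R = R_cond + R_conv = 3.505 m·K/W; Q = 128/3.505 = 36.5 W/m.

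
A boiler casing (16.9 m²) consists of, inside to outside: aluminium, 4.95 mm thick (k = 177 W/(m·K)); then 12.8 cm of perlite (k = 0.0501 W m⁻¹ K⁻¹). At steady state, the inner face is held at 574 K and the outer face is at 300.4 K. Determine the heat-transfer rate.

Q = 1810 W

Resistance network (inner→outer):
  R_aluminium = L/(kA) = 0.00495/(177·16.9) = 1.655×10^-6 K/W
  R_perlite = L/(kA) = 0.128/(0.0501·16.9) = 0.1512 K/W
ΣR = 1.655×10^-6 + 0.1512 = 0.1512 K/W
Q = ΔT/ΣR = (574 K − 300.4 K)/0.1512 = 1810 W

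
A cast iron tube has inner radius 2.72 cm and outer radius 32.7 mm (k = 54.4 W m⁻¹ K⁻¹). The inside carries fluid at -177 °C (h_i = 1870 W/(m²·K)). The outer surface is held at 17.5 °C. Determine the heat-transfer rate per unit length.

Resistance network (inner→outer):
  R'_conv,in = 1/(2πr h) = 1/(2π·0.0272·1870) = 0.003129 m·K/W
  R'_cast iron = ln(0.0327/0.0272)/(2πk) = 0.1842/(2π·54.4) = 5.388×10^-4 m·K/W
ΣR = 0.003129 + 5.388×10^-4 = 0.003668 m·K/W
Q' = ΔT/ΣR = (-177 °C − 17.5 °C)/0.003668 = -53000 W/m
(Negative Q' ⇒ heat flows inward; heat gain = 53000 W/m.)

Q' = 53.0 kW/m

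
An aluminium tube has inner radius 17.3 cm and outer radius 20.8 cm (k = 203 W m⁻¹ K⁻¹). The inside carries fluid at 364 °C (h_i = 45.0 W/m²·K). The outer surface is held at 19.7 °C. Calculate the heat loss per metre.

Q' = 16.7 kW/m

Treat each layer as a resistance in series:
  R'_conv,in = 1/(2πr h) = 1/(2π·0.173·45.0) = 0.02044 m·K/W
  R'_aluminium = ln(0.208/0.173)/(2πk) = 0.1842/(2π·203) = 1.445×10^-4 m·K/W
ΣR = 0.02044 + 1.445×10^-4 = 0.02058 m·K/W
Q' = ΔT/ΣR = (364 °C − 19.7 °C)/0.02058 = 16700 W/m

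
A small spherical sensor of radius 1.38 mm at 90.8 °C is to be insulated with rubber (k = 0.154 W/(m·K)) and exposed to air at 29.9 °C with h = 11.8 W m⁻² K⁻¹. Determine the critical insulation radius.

For a sphere, r_cr = 2k_ins/h = 2·0.154/11.8 = 0.0261 m = 2.61 cm

r_cr = 2.61 cm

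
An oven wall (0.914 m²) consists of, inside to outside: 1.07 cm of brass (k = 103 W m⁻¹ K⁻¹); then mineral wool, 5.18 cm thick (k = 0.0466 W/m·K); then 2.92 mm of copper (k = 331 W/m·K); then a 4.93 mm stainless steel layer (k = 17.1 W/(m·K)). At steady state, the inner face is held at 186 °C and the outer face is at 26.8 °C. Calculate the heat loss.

Series thermal resistances, inner to outer:
  R_brass = L/(kA) = 0.0107/(103·0.914) = 1.137×10^-4 K/W
  R_mineral wool = L/(kA) = 0.0518/(0.0466·0.914) = 1.216 K/W
  R_copper = L/(kA) = 0.00292/(331·0.914) = 9.652×10^-6 K/W
  R_stainless steel = L/(kA) = 0.00493/(17.1·0.914) = 3.154×10^-4 K/W
ΣR = 1.137×10^-4 + 1.216 + 9.652×10^-6 + 3.154×10^-4 = 1.216 K/W
Q = ΔT/ΣR = (186 °C − 26.8 °C)/1.216 = 131 W

Q = 131 W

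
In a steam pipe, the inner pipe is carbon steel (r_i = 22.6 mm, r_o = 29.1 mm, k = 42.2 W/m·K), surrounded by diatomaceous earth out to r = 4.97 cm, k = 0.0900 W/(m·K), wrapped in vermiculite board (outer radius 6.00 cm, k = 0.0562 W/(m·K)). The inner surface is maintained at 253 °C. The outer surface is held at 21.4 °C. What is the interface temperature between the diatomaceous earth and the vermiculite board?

Treat each layer as a resistance in series:
  R'_carbon steel = ln(0.0291/0.0226)/(2πk) = 0.2528/(2π·42.2) = 9.534×10^-4 m·K/W
  R'_diatomaceous earth = ln(0.0497/0.0291)/(2πk) = 0.5353/(2π·0.0900) = 0.9466 m·K/W
  R'_vermiculite board = ln(0.0600/0.0497)/(2πk) = 0.1883/(2π·0.0562) = 0.5334 m·K/W
ΣR = 9.534×10^-4 + 0.9466 + 0.5334 = 1.481 m·K/W
Q' = ΔT/ΣR = (253 °C − 21.4 °C)/1.481 = 156.4 W/m
From the inner boundary to the diatomaceous earth/vermiculite board interface, ΣR_partial = 0.9476 m·K/W.
T_interface = T_in − Q'·ΣR_partial = 253 °C − (156.4)(0.9476) = 105 °C

T = 105 °C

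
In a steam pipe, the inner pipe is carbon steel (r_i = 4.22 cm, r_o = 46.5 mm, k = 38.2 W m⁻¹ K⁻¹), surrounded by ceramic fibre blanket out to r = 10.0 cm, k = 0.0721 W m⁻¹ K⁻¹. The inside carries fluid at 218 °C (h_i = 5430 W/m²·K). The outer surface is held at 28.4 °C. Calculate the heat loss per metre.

Q' = 112 W/m

Series thermal resistances, inner to outer:
  R'_conv,in = 1/(2πr h) = 1/(2π·0.0422·5430) = 6.946×10^-4 m·K/W
  R'_carbon steel = ln(0.0465/0.0422)/(2πk) = 0.09703/(2π·38.2) = 4.043×10^-4 m·K/W
  R'_ceramic fibre blanket = ln(0.100/0.0465)/(2πk) = 0.7657/(2π·0.0721) = 1.690 m·K/W
ΣR = 6.946×10^-4 + 4.043×10^-4 + 1.690 = 1.691 m·K/W
Q' = ΔT/ΣR = (218 °C − 28.4 °C)/1.691 = 112 W/m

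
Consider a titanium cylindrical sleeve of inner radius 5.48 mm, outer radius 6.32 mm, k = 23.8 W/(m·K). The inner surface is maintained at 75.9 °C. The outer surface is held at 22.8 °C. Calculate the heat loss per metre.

Q' = 55.7 kW/m

Q' = 2πk·ΔT/ln(r₂/r₁) = 2π × 23.8 × 53.1 / ln(0.00632/0.00548) = 55700 W/m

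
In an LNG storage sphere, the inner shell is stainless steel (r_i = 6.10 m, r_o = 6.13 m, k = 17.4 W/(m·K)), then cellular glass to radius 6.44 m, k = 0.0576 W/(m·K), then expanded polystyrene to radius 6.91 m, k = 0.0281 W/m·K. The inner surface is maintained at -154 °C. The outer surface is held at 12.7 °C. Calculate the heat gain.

Q = 4090 W

Treat each layer as a resistance in series:
  R_stainless steel = (1/6.10 − 1/6.13)/(4πk) = 8.023×10^-4/(4π·17.4) = 3.669×10^-6 K/W
  R_cellular glass = (1/6.13 − 1/6.44)/(4πk) = 0.007853/(4π·0.0576) = 0.01085 K/W
  R_expanded polystyrene = (1/6.44 − 1/6.91)/(4πk) = 0.01056/(4π·0.0281) = 0.02991 K/W
ΣR = 3.669×10^-6 + 0.01085 + 0.02991 = 0.04076 K/W
Q = ΔT/ΣR = (-154 °C − 12.7 °C)/0.04076 = -4090 W
(Negative Q ⇒ heat flows inward; heat gain = 4090 W.)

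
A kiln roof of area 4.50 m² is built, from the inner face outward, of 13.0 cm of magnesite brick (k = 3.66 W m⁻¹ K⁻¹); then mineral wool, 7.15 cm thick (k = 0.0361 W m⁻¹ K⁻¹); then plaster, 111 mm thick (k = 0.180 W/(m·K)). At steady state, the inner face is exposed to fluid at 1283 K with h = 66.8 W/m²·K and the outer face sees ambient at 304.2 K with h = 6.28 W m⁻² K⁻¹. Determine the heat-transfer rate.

Treat each layer as a resistance in series:
  R_conv,in = 1/(hA) = 1/(66.8·4.50) = 0.003327 K/W
  R_magnesite brick = L/(kA) = 0.130/(3.66·4.50) = 0.007893 K/W
  R_mineral wool = L/(kA) = 0.0715/(0.0361·4.50) = 0.4401 K/W
  R_plaster = L/(kA) = 0.111/(0.180·4.50) = 0.1370 K/W
  R_conv,out = 1/(hA) = 1/(6.28·4.50) = 0.03539 K/W
ΣR = 0.003327 + 0.007893 + 0.4401 + 0.1370 + 0.03539 = 0.6237 K/W
Q = ΔT/ΣR = (1283 K − 304.2 K)/0.6237 = 1570 W

Q = 1570 W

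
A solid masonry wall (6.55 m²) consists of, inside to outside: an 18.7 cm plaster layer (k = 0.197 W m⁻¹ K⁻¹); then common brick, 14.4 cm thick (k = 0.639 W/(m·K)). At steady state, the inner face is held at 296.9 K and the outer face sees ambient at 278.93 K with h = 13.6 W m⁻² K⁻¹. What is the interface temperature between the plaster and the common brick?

T = 283.2 K

Treat each layer as a resistance in series:
  R_plaster = L/(kA) = 0.187/(0.197·6.55) = 0.1449 K/W
  R_common brick = L/(kA) = 0.144/(0.639·6.55) = 0.03440 K/W
  R_conv,out = 1/(hA) = 1/(13.6·6.55) = 0.01123 K/W
ΣR = 0.1449 + 0.03440 + 0.01123 = 0.1905 K/W
Q = ΔT/ΣR = (296.9 K − 278.93 K)/0.1905 = 94.33 W
From the inner boundary to the plaster/common brick interface, ΣR_partial = 0.1449 K/W.
T_interface = T_in − Q·ΣR_partial = 296.9 K − (94.33)(0.1449) = 283.2 K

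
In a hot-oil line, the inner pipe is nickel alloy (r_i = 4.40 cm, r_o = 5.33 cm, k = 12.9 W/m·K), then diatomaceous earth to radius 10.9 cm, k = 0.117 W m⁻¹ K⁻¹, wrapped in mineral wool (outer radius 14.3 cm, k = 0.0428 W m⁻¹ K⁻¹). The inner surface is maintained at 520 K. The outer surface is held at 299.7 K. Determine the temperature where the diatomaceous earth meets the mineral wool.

Series thermal resistances, inner to outer:
  R'_nickel alloy = ln(0.0533/0.0440)/(2πk) = 0.1917/(2π·12.9) = 0.002366 m·K/W
  R'_diatomaceous earth = ln(0.109/0.0533)/(2πk) = 0.7154/(2π·0.117) = 0.9732 m·K/W
  R'_mineral wool = ln(0.143/0.109)/(2πk) = 0.2715/(2π·0.0428) = 1.010 m·K/W
ΣR = 0.002366 + 0.9732 + 1.010 = 1.986 m·K/W
Q' = ΔT/ΣR = (520 K − 299.7 K)/1.986 = 110.9 W/m
From the inner boundary to the diatomaceous earth/mineral wool interface, ΣR_partial = 0.9756 m·K/W.
T_interface = T_in − Q'·ΣR_partial = 520 K − (110.9)(0.9756) = 412 K

T = 412 K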